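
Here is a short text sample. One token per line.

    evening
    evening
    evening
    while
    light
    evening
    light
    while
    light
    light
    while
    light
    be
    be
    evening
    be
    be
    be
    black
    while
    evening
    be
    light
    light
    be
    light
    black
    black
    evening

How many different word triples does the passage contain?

26

29 tokens → 27 trigram windows in total.
Repeated trigrams (each contributes count−1 duplicates):
  light while light: 2
1 duplicate windows → 27 − 1 = 26 distinct.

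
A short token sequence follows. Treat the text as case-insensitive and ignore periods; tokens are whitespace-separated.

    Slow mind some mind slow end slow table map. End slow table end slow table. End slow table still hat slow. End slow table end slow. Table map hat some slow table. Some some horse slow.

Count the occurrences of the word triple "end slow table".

6

Scanning the 34 overlapping trigram windows for "end slow table":
  position 6–8: end slow table
  position 10–12: end slow table
  position 13–15: end slow table
  position 16–18: end slow table
  position 22–24: end slow table
  position 25–27: end slow table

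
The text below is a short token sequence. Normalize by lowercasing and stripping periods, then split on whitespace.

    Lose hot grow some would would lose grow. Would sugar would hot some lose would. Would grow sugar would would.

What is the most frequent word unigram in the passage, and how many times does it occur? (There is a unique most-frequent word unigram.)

Unigram frequencies (highest first):
  would: 8
  lose: 3
  grow: 3
  hot: 2
  some: 2
  sugar: 2

"would", 8 times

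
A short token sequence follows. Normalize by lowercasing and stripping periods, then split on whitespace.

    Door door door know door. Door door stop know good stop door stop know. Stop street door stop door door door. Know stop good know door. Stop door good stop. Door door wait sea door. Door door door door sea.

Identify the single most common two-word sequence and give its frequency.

Bigram frequencies (highest first):
  door door: 11
  door stop: 4
  stop door: 4
  door know: 2
  know door: 2
  stop know: 2
  … (12 more, each ≤ 2)

"door door", 11 times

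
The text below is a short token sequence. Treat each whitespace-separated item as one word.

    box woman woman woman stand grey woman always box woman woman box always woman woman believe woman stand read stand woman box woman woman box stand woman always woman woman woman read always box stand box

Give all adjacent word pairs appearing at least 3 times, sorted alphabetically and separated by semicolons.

box woman; woman box; woman woman

Bigram counts meeting the condition (at least 3 times):
  box woman: 3
  woman box: 3
  woman woman: 7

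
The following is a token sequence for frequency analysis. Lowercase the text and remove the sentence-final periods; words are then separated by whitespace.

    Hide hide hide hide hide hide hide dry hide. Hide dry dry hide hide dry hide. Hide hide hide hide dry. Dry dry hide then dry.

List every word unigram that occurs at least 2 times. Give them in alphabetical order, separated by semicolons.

Unigram counts meeting the condition (at least 2 times):
  dry: 8
  hide: 17

dry; hide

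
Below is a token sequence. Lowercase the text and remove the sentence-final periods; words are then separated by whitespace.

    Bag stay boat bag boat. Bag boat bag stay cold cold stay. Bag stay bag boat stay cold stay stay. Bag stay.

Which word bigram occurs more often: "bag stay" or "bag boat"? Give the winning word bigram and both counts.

"bag stay" (4 vs 3)

"bag stay": 4 occurrences
"bag boat": 3 occurrences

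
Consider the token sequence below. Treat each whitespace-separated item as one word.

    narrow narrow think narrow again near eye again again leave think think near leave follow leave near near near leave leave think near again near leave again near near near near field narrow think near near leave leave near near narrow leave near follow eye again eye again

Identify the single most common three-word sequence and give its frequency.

"near near near", 3 times

Trigram frequencies (highest first):
  near near near: 3
  leave near near: 2
  near near leave: 2
  near leave leave: 2
  narrow narrow think: 1
  narrow think narrow: 1
  … (35 more, each ≤ 1)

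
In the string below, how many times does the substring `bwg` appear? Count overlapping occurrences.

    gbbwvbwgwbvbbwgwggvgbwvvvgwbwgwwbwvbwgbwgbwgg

6

Sliding a length-3 window over the 45 characters (43 positions):
  position 6–8: bwg
  position 13–15: bwg
  position 28–30: bwg
  position 36–38: bwg
  position 39–41: bwg
  position 42–44: bwg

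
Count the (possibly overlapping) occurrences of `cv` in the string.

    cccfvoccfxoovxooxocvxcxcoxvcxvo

1

Sliding a length-2 window over the 31 characters (30 positions):
  position 19–20: cv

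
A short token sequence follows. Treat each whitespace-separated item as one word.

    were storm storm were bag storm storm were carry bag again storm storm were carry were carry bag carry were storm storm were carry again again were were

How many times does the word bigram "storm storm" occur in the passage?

Scanning the 27 overlapping bigram windows for "storm storm":
  position 2–3: storm storm
  position 6–7: storm storm
  position 12–13: storm storm
  position 21–22: storm storm

4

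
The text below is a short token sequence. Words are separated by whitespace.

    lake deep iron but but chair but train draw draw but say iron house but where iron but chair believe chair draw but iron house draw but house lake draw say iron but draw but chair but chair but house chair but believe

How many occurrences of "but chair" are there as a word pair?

4

Scanning the 42 overlapping bigram windows for "but chair":
  position 5–6: but chair
  position 18–19: but chair
  position 35–36: but chair
  position 37–38: but chair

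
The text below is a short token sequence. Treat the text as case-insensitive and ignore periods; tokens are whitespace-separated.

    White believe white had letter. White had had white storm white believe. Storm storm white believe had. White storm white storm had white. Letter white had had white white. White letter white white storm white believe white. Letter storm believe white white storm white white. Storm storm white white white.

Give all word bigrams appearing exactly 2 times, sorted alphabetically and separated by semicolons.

Bigram counts meeting the condition (exactly 2 times):
  had had: 2
  storm storm: 2

had had; storm storm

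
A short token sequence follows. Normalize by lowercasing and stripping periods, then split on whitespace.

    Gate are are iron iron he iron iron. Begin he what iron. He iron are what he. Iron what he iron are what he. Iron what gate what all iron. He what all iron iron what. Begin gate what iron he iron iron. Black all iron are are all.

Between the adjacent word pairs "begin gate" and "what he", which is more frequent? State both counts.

"begin gate": 1 occurrence
"what he": 3 occurrences

"what he" (3 vs 1)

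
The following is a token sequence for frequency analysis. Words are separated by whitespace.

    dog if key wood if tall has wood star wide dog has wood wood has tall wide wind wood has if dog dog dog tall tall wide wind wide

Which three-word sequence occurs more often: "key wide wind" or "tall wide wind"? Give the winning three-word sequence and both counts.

"tall wide wind" (2 vs 0)

"key wide wind": 0 occurrences
"tall wide wind": 2 occurrences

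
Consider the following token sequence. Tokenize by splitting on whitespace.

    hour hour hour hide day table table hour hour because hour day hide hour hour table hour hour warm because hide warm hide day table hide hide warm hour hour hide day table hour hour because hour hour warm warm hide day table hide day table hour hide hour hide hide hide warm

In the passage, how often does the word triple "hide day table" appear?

5

Scanning the 51 overlapping trigram windows for "hide day table":
  position 4–6: hide day table
  position 23–25: hide day table
  position 31–33: hide day table
  position 41–43: hide day table
  position 44–46: hide day table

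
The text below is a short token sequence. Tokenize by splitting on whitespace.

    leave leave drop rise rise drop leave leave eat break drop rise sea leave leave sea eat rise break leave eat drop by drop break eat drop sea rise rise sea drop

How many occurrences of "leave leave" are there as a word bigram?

Scanning the 31 overlapping bigram windows for "leave leave":
  position 1–2: leave leave
  position 7–8: leave leave
  position 14–15: leave leave

3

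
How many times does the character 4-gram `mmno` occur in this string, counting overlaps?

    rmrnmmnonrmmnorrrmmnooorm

3

Sliding a length-4 window over the 25 characters (22 positions):
  position 5–8: mmno
  position 11–14: mmno
  position 18–21: mmno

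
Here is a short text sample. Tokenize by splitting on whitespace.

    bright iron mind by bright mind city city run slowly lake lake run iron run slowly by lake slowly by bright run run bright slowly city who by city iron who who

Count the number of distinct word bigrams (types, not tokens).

28

32 tokens → 31 bigram windows in total.
Repeated bigrams (each contributes count−1 duplicates):
  by bright: 2
  run slowly: 2
  slowly by: 2
3 duplicate windows → 31 − 3 = 28 distinct.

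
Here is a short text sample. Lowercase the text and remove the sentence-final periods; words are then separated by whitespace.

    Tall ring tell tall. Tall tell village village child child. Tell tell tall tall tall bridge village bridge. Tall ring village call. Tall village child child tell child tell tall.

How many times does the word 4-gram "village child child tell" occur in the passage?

Scanning the 27 overlapping 4-gram windows for "village child child tell":
  position 8–11: village child child tell
  position 24–27: village child child tell

2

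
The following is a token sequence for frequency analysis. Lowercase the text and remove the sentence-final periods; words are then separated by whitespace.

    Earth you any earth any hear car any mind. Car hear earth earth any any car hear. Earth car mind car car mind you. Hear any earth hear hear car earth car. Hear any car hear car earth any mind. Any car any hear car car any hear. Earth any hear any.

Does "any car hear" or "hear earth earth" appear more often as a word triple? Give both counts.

"any car hear" (2 vs 1)

"any car hear": 2 occurrences
"hear earth earth": 1 occurrence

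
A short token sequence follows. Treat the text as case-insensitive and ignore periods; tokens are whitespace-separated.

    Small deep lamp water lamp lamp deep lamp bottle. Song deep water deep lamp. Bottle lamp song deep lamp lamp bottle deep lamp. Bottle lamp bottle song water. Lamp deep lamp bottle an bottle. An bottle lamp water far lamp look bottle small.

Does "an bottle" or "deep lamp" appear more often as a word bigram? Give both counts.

"deep lamp" (6 vs 2)

"an bottle": 2 occurrences
"deep lamp": 6 occurrences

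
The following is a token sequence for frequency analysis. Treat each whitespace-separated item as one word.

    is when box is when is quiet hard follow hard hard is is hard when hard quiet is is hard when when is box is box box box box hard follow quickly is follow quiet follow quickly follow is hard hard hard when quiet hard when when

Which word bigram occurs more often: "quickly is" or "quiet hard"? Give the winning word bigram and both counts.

"quiet hard" (2 vs 1)

"quickly is": 1 occurrence
"quiet hard": 2 occurrences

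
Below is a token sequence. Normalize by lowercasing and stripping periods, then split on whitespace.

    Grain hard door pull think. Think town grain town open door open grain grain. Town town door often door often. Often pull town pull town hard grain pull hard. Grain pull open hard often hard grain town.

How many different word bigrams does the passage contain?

29

37 tokens → 36 bigram windows in total.
Repeated bigrams (each contributes count−1 duplicates):
  grain town: 3
  hard grain: 3
  door often: 2
  grain pull: 2
  pull town: 2
7 duplicate windows → 36 − 7 = 29 distinct.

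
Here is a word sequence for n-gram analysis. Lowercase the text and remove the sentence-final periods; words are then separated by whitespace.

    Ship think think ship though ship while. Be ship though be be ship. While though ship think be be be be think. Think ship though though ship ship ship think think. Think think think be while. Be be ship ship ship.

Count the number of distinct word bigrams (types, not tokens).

16

41 tokens → 40 bigram windows in total.
Repeated bigrams (each contributes count−1 duplicates):
  think think: 6
  be be: 5
  ship ship: 4
  be ship: 3
  ship think: 3
  ship though: 3
  though ship: 3
  ship while: 2
  … (3 more repeated)
24 duplicate windows → 40 − 24 = 16 distinct.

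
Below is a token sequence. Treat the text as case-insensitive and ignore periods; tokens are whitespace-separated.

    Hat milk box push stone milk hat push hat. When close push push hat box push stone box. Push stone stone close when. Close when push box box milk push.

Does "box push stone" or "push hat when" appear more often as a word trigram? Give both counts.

"box push stone": 3 occurrences
"push hat when": 1 occurrence

"box push stone" (3 vs 1)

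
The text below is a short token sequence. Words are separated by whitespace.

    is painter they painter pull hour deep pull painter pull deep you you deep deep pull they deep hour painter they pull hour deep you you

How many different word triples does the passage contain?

22

26 tokens → 24 trigram windows in total.
Repeated trigrams (each contributes count−1 duplicates):
  deep you you: 2
  pull hour deep: 2
2 duplicate windows → 24 − 2 = 22 distinct.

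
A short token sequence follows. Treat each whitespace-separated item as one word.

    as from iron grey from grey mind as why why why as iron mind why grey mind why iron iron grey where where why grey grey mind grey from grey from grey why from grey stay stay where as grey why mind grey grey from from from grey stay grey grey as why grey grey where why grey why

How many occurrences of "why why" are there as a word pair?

2

Scanning the 58 overlapping bigram windows for "why why":
  position 9–10: why why
  position 10–11: why why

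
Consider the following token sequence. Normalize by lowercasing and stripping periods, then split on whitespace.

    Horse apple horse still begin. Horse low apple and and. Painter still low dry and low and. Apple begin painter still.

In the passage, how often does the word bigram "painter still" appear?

Scanning the 20 overlapping bigram windows for "painter still":
  position 11–12: painter still
  position 20–21: painter still

2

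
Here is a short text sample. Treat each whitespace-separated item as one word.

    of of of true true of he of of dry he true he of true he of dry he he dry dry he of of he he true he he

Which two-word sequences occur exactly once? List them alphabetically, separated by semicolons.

dry dry; he dry; true of; true true

Bigram counts meeting the condition (exactly once):
  dry dry: 1
  he dry: 1
  true of: 1
  true true: 1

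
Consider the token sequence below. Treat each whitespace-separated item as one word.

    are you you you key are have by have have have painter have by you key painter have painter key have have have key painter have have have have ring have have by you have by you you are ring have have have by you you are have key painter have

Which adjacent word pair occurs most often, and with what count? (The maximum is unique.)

"have have", 10 times

Bigram frequencies (highest first):
  have have: 10
  have by: 5
  you you: 4
  painter have: 4
  by you: 4
  key painter: 3
  … (14 more, each ≤ 2)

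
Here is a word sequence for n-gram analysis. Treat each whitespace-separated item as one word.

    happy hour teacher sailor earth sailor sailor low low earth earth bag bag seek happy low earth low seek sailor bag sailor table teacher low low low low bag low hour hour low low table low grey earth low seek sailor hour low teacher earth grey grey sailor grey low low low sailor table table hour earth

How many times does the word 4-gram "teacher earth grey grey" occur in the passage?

Scanning the 54 overlapping 4-gram windows for "teacher earth grey grey":
  position 44–47: teacher earth grey grey

1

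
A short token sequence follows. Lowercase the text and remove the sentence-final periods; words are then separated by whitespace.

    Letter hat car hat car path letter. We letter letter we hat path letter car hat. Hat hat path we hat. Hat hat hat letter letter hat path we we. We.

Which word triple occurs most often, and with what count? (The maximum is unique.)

"hat hat hat", 3 times

Trigram frequencies (highest first):
  hat hat hat: 3
  hat path we: 2
  letter hat car: 1
  hat car hat: 1
  car hat car: 1
  hat car path: 1
  … (20 more, each ≤ 1)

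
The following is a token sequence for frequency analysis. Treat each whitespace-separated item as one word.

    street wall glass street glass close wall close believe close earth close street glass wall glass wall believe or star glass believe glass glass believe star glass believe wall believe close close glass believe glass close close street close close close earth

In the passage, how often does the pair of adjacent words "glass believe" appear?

4

Scanning the 41 overlapping bigram windows for "glass believe":
  position 21–22: glass believe
  position 24–25: glass believe
  position 27–28: glass believe
  position 33–34: glass believe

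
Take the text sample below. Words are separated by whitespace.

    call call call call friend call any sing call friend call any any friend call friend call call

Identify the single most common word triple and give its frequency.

Trigram frequencies (highest first):
  call friend call: 3
  call call call: 2
  friend call any: 2
  call call friend: 1
  call any sing: 1
  any sing call: 1
  … (6 more, each ≤ 1)

"call friend call", 3 times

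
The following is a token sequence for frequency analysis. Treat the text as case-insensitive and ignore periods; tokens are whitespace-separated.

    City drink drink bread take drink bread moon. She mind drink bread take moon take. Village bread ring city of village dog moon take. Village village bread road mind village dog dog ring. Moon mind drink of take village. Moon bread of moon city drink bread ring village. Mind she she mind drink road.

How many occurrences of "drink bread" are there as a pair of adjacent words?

4

Scanning the 53 overlapping bigram windows for "drink bread":
  position 3–4: drink bread
  position 6–7: drink bread
  position 11–12: drink bread
  position 45–46: drink bread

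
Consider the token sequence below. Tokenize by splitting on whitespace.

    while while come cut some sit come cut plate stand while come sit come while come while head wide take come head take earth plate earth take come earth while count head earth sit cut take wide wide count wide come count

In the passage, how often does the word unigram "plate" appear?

Scanning the 42 tokens for "plate":
  position 9: plate
  position 25: plate

2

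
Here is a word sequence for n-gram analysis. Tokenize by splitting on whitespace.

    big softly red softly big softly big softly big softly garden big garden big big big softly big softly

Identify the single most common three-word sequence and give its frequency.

Trigram frequencies (highest first):
  softly big softly: 4
  big softly big: 3
  big softly red: 1
  softly red softly: 1
  red softly big: 1
  big softly garden: 1
  … (6 more, each ≤ 1)

"softly big softly", 4 times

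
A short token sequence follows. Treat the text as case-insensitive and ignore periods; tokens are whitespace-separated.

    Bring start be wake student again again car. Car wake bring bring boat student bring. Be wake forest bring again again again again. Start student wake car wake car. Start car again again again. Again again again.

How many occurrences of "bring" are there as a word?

Scanning the 37 tokens for "bring":
  position 1: bring
  position 11: bring
  position 12: bring
  position 15: bring
  position 19: bring

5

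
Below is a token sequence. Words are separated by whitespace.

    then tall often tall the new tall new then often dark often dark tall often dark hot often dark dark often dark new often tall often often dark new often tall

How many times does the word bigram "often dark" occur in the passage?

6

Scanning the 30 overlapping bigram windows for "often dark":
  position 10–11: often dark
  position 12–13: often dark
  position 15–16: often dark
  position 18–19: often dark
  position 21–22: often dark
  position 27–28: often dark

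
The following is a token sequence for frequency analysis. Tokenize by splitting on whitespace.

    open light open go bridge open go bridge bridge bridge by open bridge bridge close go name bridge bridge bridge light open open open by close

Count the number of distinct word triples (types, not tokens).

26 tokens → 24 trigram windows in total.
Repeated trigrams (each contributes count−1 duplicates):
  bridge bridge bridge: 2
  open go bridge: 2
2 duplicate windows → 24 − 2 = 22 distinct.

22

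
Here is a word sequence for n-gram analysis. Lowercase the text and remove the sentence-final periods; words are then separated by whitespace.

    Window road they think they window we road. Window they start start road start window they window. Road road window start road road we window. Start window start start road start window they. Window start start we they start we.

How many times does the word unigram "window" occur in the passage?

10

Scanning the 40 tokens for "window":
  position 1: window
  position 6: window
  position 9: window
  position 15: window
  position 17: window
  position 20: window
  position 25: window
  position 27: window
  position 32: window
  position 34: window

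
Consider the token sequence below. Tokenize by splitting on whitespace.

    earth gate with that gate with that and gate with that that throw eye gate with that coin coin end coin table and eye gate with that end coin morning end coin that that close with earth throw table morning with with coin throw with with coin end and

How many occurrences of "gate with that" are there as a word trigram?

Scanning the 47 overlapping trigram windows for "gate with that":
  position 2–4: gate with that
  position 5–7: gate with that
  position 9–11: gate with that
  position 15–17: gate with that
  position 25–27: gate with that

5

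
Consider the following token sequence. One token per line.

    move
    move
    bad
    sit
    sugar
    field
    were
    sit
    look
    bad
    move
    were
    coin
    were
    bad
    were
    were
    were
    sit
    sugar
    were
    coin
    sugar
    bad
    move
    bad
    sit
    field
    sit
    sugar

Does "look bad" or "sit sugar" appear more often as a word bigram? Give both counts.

"look bad": 1 occurrence
"sit sugar": 3 occurrences

"sit sugar" (3 vs 1)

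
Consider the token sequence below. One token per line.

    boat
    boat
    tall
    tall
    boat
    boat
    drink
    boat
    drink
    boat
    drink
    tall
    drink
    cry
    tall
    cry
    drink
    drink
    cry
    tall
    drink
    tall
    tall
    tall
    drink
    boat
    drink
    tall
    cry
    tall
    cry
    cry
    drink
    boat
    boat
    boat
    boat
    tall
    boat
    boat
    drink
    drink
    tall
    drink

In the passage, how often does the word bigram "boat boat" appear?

6

Scanning the 43 overlapping bigram windows for "boat boat":
  position 1–2: boat boat
  position 5–6: boat boat
  position 34–35: boat boat
  position 35–36: boat boat
  position 36–37: boat boat
  position 39–40: boat boat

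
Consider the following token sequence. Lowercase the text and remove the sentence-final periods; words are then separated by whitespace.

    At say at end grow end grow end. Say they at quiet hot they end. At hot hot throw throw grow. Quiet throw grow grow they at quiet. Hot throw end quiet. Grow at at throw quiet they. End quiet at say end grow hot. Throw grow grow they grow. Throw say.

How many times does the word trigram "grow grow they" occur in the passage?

2

Scanning the 50 overlapping trigram windows for "grow grow they":
  position 24–26: grow grow they
  position 47–49: grow grow they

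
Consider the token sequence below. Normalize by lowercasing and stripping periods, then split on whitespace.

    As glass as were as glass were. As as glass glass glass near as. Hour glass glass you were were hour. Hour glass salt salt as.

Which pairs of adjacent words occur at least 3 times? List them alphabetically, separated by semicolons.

Bigram counts meeting the condition (at least 3 times):
  as glass: 3
  glass glass: 3

as glass; glass glass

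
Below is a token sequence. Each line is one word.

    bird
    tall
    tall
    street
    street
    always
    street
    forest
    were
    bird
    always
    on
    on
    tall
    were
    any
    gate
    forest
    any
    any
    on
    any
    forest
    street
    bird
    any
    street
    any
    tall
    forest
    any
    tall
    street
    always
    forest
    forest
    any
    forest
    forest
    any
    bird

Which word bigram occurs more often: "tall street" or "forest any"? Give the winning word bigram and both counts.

"tall street": 2 occurrences
"forest any": 4 occurrences

"forest any" (4 vs 2)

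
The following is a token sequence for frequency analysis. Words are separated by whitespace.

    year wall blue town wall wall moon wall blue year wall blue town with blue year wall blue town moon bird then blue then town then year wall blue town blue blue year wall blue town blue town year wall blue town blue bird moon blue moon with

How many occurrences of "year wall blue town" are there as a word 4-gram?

Scanning the 45 overlapping 4-gram windows for "year wall blue town":
  position 1–4: year wall blue town
  position 10–13: year wall blue town
  position 16–19: year wall blue town
  position 27–30: year wall blue town
  position 33–36: year wall blue town
  position 39–42: year wall blue town

6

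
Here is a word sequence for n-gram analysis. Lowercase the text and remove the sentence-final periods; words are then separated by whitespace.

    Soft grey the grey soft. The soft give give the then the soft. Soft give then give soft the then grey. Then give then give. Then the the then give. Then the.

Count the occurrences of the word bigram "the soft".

Scanning the 31 overlapping bigram windows for "the soft":
  position 6–7: the soft
  position 12–13: the soft

2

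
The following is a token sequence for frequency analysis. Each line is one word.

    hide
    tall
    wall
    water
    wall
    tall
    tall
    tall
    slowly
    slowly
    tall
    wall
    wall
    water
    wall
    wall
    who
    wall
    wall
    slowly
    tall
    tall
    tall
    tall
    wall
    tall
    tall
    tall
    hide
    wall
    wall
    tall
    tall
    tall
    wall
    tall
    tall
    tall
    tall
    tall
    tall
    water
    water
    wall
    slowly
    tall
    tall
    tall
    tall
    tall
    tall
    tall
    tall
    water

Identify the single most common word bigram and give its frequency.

"tall tall", 21 times

Bigram frequencies (highest first):
  tall tall: 21
  tall wall: 4
  wall tall: 4
  wall wall: 4
  water wall: 3
  slowly tall: 3
  … (11 more, each ≤ 2)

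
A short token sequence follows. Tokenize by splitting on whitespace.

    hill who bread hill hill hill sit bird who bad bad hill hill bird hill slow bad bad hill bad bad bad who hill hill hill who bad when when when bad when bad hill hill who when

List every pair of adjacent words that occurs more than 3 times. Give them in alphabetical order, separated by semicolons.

bad bad; hill hill

Bigram counts meeting the condition (more than 3 times):
  bad bad: 4
  hill hill: 6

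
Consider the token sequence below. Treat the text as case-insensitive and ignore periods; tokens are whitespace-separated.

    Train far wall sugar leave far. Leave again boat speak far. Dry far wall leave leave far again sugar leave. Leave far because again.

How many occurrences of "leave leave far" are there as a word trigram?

Scanning the 22 overlapping trigram windows for "leave leave far":
  position 15–17: leave leave far
  position 20–22: leave leave far

2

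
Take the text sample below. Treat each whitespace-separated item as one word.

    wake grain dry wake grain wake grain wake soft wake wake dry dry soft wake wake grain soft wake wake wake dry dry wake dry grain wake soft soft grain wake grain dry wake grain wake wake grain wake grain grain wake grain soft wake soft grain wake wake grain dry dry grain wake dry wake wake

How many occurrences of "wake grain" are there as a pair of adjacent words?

10

Scanning the 56 overlapping bigram windows for "wake grain":
  position 1–2: wake grain
  position 4–5: wake grain
  position 6–7: wake grain
  position 16–17: wake grain
  position 31–32: wake grain
  position 34–35: wake grain
  position 37–38: wake grain
  position 39–40: wake grain
  position 42–43: wake grain
  position 49–50: wake grain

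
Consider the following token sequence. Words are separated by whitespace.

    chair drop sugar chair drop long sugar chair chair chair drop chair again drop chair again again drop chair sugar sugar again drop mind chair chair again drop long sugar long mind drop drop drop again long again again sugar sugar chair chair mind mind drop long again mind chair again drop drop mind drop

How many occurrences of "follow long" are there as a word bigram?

Scanning the 54 overlapping bigram windows for "follow long":
  (none found)

0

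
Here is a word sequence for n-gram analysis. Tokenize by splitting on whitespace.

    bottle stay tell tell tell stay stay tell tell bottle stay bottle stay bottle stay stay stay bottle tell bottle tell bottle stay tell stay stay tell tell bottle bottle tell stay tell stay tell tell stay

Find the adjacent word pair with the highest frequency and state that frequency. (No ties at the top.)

Bigram frequencies (highest first):
  stay tell: 6
  bottle stay: 5
  tell tell: 5
  tell stay: 5
  stay stay: 4
  tell bottle: 4
  … (3 more, each ≤ 3)

"stay tell", 6 times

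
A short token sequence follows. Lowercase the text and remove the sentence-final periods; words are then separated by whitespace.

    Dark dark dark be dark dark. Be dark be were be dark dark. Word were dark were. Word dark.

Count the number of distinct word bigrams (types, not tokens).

11

19 tokens → 18 bigram windows in total.
Repeated bigrams (each contributes count−1 duplicates):
  dark dark: 4
  be dark: 3
  dark be: 3
7 duplicate windows → 18 − 7 = 11 distinct.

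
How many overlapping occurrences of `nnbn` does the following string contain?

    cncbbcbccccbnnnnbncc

1

Sliding a length-4 window over the 20 characters (17 positions):
  position 15–18: nnbn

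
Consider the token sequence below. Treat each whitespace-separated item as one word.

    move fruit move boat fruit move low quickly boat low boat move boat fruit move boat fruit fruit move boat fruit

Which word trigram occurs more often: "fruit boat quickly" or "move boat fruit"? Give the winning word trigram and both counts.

"move boat fruit" (4 vs 0)

"fruit boat quickly": 0 occurrences
"move boat fruit": 4 occurrences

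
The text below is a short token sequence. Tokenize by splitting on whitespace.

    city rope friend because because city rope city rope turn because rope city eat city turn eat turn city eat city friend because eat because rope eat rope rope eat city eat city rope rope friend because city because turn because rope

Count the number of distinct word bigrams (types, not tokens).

42 tokens → 41 bigram windows in total.
Repeated bigrams (each contributes count−1 duplicates):
  city rope: 4
  eat city: 4
  because rope: 3
  city eat: 3
  friend because: 3
  because city: 2
  rope city: 2
  rope eat: 2
  … (3 more repeated)
18 duplicate windows → 41 − 18 = 23 distinct.

23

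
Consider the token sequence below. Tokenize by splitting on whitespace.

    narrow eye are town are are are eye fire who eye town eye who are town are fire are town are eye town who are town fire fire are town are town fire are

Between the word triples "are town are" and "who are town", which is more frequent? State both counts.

"are town are": 4 occurrences
"who are town": 2 occurrences

"are town are" (4 vs 2)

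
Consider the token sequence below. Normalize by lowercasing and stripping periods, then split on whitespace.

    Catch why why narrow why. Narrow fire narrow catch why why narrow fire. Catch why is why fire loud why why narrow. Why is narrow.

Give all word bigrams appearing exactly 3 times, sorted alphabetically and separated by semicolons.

Bigram counts meeting the condition (exactly 3 times):
  catch why: 3
  why why: 3

catch why; why why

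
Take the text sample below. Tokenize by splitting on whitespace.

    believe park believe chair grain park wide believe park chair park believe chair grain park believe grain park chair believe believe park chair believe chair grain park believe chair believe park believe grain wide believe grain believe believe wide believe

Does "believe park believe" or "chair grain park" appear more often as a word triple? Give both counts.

"believe park believe": 2 occurrences
"chair grain park": 3 occurrences

"chair grain park" (3 vs 2)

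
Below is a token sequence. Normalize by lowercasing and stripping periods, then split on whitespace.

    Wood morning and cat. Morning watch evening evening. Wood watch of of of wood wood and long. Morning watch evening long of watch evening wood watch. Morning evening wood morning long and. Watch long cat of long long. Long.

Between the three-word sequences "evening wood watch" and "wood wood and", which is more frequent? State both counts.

"evening wood watch" (2 vs 1)

"evening wood watch": 2 occurrences
"wood wood and": 1 occurrence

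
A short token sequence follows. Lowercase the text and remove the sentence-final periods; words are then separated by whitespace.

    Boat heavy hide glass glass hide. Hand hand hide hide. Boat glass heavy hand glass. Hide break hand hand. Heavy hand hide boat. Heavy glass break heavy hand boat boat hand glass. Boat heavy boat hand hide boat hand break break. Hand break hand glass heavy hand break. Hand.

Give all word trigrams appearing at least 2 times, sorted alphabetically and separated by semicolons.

glass heavy hand; hand break hand; hand hide boat

Trigram counts meeting the condition (at least 2 times):
  glass heavy hand: 2
  hand break hand: 2
  hand hide boat: 2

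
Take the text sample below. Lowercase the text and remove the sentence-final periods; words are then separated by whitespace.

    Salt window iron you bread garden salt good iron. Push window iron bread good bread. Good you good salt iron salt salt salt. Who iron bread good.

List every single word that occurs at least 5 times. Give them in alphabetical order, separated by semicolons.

Unigram counts meeting the condition (at least 5 times):
  good: 5
  iron: 5
  salt: 6

good; iron; salt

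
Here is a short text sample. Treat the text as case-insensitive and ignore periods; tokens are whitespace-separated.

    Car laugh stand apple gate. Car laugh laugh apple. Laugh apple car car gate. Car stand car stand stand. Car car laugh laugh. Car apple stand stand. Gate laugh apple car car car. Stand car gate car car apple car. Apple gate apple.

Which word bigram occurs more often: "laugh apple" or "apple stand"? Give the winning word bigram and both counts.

"laugh apple": 3 occurrences
"apple stand": 1 occurrence

"laugh apple" (3 vs 1)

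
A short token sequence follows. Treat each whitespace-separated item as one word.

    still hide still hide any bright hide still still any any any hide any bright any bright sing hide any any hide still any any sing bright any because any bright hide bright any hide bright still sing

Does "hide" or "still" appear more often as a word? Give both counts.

"hide": 8 occurrences
"still": 6 occurrences

"hide" (8 vs 6)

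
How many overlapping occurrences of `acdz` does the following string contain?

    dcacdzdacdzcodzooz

Sliding a length-4 window over the 18 characters (15 positions):
  position 3–6: acdz
  position 8–11: acdz

2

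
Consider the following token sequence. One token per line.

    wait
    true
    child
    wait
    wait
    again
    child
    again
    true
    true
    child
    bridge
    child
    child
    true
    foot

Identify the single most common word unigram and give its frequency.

Unigram frequencies (highest first):
  child: 5
  true: 4
  wait: 3
  again: 2
  bridge: 1
  foot: 1

"child", 5 times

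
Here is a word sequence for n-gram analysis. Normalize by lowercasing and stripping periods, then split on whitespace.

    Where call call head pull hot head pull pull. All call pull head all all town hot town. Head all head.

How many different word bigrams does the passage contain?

21 tokens → 20 bigram windows in total.
Repeated bigrams (each contributes count−1 duplicates):
  head all: 2
  head pull: 2
2 duplicate windows → 20 − 2 = 18 distinct.

18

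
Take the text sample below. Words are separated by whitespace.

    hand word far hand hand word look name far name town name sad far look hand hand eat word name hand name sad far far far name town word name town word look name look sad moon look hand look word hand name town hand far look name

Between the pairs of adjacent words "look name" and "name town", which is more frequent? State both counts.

"name town" (4 vs 3)

"look name": 3 occurrences
"name town": 4 occurrences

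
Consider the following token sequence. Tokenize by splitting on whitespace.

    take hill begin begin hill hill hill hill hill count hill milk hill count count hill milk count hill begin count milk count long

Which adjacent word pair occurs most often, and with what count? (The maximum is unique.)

Bigram frequencies (highest first):
  hill hill: 4
  count hill: 3
  hill begin: 2
  hill count: 2
  hill milk: 2
  milk count: 2
  … (8 more, each ≤ 1)

"hill hill", 4 times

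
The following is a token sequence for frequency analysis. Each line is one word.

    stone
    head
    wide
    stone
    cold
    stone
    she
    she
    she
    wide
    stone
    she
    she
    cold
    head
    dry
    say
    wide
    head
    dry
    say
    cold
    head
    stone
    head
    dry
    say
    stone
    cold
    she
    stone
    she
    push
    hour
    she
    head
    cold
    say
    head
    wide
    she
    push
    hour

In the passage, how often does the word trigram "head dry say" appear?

Scanning the 41 overlapping trigram windows for "head dry say":
  position 15–17: head dry say
  position 19–21: head dry say
  position 25–27: head dry say

3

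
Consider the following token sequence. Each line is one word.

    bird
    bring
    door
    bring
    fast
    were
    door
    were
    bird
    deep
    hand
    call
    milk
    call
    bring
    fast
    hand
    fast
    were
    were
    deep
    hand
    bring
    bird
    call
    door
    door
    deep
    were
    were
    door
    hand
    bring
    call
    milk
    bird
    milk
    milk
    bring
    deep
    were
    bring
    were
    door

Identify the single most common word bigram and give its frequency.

"were door", 3 times

Bigram frequencies (highest first):
  were door: 3
  bring fast: 2
  fast were: 2
  deep hand: 2
  call milk: 2
  were were: 2
  … (28 more, each ≤ 2)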